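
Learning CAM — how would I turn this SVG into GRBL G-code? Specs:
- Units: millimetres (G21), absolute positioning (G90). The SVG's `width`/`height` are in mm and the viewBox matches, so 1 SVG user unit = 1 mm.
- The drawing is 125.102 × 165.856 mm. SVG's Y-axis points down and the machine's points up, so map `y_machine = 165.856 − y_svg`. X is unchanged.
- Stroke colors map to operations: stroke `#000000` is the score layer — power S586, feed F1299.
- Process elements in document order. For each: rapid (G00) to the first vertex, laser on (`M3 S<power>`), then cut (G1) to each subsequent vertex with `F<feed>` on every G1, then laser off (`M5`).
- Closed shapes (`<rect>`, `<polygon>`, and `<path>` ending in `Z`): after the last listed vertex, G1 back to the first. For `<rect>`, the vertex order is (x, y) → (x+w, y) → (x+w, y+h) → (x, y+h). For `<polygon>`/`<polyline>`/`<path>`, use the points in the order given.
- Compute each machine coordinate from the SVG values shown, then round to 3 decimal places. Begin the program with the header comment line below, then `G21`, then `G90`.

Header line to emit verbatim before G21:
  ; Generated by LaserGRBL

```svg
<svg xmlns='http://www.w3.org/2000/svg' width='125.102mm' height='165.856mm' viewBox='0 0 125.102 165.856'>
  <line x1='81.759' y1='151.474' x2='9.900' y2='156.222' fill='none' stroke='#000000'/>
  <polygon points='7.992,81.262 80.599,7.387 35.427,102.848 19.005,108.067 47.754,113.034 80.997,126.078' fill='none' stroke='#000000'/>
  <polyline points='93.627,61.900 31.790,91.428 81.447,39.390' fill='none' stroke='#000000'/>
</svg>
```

viewBox `0 0 125.102 165.856` with mm width/height → 1 unit = 1 mm. Flip: y_m = 165.856 − y_svg.

**Shape 1** — `<line>` line segment, stroke `#000000` → score (S586, F1299). Machine vertices: (81.759,14.382) → (9.900,9.634). Open path.

**Shape 2** — `<polygon>` closed polygon, stroke `#000000` → score (S586, F1299). Machine vertices: (7.992,84.594) → (80.599,158.469) → (35.427,63.008) → (19.005,57.789) → (47.754,52.822) → (80.997,39.778) → (7.992,84.594). Closed: final G1 returns to the first vertex.

**Shape 3** — `<polyline>` open polyline, stroke `#000000` → score (S586, F1299). Machine vertices: (93.627,103.956) → (31.790,74.428) → (81.447,126.466). Open path.

; Generated by LaserGRBL
G21
G90
G00 X81.759 Y14.382
M3 S586
G1 X9.900 Y9.634 F1299
M5
G00 X7.992 Y84.594
M3 S586
G1 X80.599 Y158.469 F1299
G1 X35.427 Y63.008 F1299
G1 X19.005 Y57.789 F1299
G1 X47.754 Y52.822 F1299
G1 X80.997 Y39.778 F1299
G1 X7.992 Y84.594 F1299
M5
G00 X93.627 Y103.956
M3 S586
G1 X31.790 Y74.428 F1299
G1 X81.447 Y126.466 F1299
M5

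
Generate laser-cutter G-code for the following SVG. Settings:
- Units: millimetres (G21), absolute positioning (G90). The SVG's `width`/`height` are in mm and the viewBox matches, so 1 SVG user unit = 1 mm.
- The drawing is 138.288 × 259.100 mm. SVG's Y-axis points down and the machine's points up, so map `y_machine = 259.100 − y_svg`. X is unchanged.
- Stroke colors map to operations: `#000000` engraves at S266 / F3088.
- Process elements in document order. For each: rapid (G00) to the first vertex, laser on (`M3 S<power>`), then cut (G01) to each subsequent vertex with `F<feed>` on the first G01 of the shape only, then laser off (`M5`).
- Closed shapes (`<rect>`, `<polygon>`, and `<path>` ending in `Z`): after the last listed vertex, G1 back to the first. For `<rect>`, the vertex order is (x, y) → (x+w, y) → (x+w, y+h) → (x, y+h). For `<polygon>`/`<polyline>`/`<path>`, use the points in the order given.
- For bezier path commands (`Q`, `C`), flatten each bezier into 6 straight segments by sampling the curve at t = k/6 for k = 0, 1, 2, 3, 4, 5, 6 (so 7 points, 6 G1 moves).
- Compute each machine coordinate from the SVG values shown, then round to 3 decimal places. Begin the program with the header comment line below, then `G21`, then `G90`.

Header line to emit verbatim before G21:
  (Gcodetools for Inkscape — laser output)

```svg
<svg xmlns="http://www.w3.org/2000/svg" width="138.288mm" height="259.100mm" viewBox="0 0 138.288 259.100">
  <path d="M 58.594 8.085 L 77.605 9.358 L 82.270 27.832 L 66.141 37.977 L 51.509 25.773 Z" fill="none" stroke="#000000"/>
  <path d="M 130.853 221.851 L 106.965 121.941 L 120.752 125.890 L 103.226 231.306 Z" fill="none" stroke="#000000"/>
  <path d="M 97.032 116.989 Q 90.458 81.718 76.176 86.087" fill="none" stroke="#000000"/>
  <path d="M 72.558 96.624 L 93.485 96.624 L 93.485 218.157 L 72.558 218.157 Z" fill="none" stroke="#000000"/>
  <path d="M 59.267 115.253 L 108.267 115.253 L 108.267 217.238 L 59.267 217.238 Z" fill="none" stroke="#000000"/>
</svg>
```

viewBox `0 0 138.288 259.100` with mm width/height → 1 unit = 1 mm. Flip: y_m = 259.100 − y_svg.

**Shape 1** — `<path>` regular polygon, stroke `#000000` → engrave (S266, F3088). Machine vertices: (58.594,251.015) → (77.605,249.742) → (82.270,231.268) → (66.141,221.123) → (51.509,233.327) → (58.594,251.015). Closed: final G1 returns to the first vertex.

**Shape 2** — `<path>` closed polygon, stroke `#000000` → engrave (S266, F3088). Machine vertices: (130.853,37.249) → (106.965,137.159) → (120.752,133.210) → (103.226,27.794) → (130.853,37.249). Closed: final G1 returns to the first vertex.

**Shape 3** — `<path>` quadratic bezier, stroke `#000000` → engrave (S266, F3088). Control points (SVG): P0=(97.032,116.989), P1=(90.458,81.718), P2=(76.176,86.087); sampled at t=k/6. Machine vertices: (97.032,142.111) → (94.627,152.767) → (91.793,161.221) → (88.531,167.472) → (84.841,171.521) → (80.723,173.368) → (76.176,173.013). Open path.

**Shape 4** — `<path>` rectangle, stroke `#000000` → engrave (S266, F3088). Machine vertices: (72.558,162.476) → (93.485,162.476) → (93.485,40.943) → (72.558,40.943) → (72.558,162.476). Closed: final G1 returns to the first vertex.

**Shape 5** — `<path>` rectangle, stroke `#000000` → engrave (S266, F3088). Machine vertices: (59.267,143.847) → (108.267,143.847) → (108.267,41.862) → (59.267,41.862) → (59.267,143.847). Closed: final G1 returns to the first vertex.

(Gcodetools for Inkscape — laser output)
G21
G90
G00 X58.594 Y251.015
M3 S266
G01 X77.605 Y249.742 F3088
G01 X82.270 Y231.268
G01 X66.141 Y221.123
G01 X51.509 Y233.327
G01 X58.594 Y251.015
M5
G00 X130.853 Y37.249
M3 S266
G01 X106.965 Y137.159 F3088
G01 X120.752 Y133.210
G01 X103.226 Y27.794
G01 X130.853 Y37.249
M5
G00 X97.032 Y142.111
M3 S266
G01 X94.627 Y152.767 F3088
G01 X91.793 Y161.221
G01 X88.531 Y167.472
G01 X84.841 Y171.521
G01 X80.723 Y173.368
G01 X76.176 Y173.013
M5
G00 X72.558 Y162.476
M3 S266
G01 X93.485 Y162.476 F3088
G01 X93.485 Y40.943
G01 X72.558 Y40.943
G01 X72.558 Y162.476
M5
G00 X59.267 Y143.847
M3 S266
G01 X108.267 Y143.847 F3088
G01 X108.267 Y41.862
G01 X59.267 Y41.862
G01 X59.267 Y143.847
M5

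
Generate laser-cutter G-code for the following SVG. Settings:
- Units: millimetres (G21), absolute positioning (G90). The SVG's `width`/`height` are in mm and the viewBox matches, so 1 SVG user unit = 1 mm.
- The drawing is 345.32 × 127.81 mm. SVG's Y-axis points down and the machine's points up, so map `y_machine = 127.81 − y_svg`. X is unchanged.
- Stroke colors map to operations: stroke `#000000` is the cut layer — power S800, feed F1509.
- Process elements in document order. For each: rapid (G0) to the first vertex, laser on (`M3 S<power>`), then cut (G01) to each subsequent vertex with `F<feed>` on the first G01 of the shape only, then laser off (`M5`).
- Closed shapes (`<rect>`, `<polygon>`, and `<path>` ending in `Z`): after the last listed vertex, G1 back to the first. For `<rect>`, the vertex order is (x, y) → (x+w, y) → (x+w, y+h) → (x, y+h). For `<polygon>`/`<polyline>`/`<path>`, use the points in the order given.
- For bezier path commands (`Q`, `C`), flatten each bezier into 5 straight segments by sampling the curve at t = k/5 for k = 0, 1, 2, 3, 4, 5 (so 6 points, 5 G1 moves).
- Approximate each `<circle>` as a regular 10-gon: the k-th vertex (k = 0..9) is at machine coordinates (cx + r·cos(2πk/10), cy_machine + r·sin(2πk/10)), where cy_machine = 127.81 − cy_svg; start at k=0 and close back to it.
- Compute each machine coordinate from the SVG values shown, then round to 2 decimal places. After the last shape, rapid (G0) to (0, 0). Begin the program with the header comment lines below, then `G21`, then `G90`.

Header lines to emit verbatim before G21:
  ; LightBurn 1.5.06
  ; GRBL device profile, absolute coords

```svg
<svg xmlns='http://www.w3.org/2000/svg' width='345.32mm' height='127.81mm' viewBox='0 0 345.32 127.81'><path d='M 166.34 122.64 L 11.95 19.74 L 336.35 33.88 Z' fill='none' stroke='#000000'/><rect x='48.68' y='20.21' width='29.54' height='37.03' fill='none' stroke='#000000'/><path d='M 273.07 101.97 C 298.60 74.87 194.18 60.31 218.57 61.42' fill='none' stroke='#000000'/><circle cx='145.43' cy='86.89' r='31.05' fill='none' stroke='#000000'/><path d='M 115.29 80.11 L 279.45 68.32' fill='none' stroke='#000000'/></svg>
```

1 u = 1 mm; y_m = 127.81 − y.

[1] `<path>` closed polygon, #000000→cut S800 F1509: (166.34,5.17) → (11.95,108.07) → (336.35,93.93) → (166.34,5.17) (closed)

[2] `<rect>` rectangle, #000000→cut S800 F1509: (48.68,107.60) → (78.22,107.60) → (78.22,70.57) → (48.68,70.57) → (48.68,107.60) (closed)

[3] `<path>` cubic bezier, #000000→cut S800 F1509: (273.07,25.84) → (274.86,40.57) → (257.89,52.14) → (234.57,60.40) → (217.32,65.20) → (218.57,66.39)

[4] `<circle>` circle, #000000→cut S800 F1509: (176.48,40.92) → (170.55,59.17) → (155.02,70.45) → (135.84,70.45) → (120.31,59.17) → (114.38,40.92) → (120.31,22.67) → (135.84,11.39) → (155.02,11.39) → (170.55,22.67) → (176.48,40.92) (closed)

[5] `<path>` line segment, #000000→cut S800 F1509: (115.29,47.70) → (279.45,59.49)

; LightBurn 1.5.06
; GRBL device profile, absolute coords
G21
G90
G0 X166.34 Y5.17
M3 S800
G01 X11.95 Y108.07 F1509
G01 X336.35 Y93.93
G01 X166.34 Y5.17
M5
G0 X48.68 Y107.60
M3 S800
G01 X78.22 Y107.60 F1509
G01 X78.22 Y70.57
G01 X48.68 Y70.57
G01 X48.68 Y107.60
M5
G0 X273.07 Y25.84
M3 S800
G01 X274.86 Y40.57 F1509
G01 X257.89 Y52.14
G01 X234.57 Y60.40
G01 X217.32 Y65.20
G01 X218.57 Y66.39
M5
G0 X176.48 Y40.92
M3 S800
G01 X170.55 Y59.17 F1509
G01 X155.02 Y70.45
G01 X135.84 Y70.45
G01 X120.31 Y59.17
G01 X114.38 Y40.92
G01 X120.31 Y22.67
G01 X135.84 Y11.39
G01 X155.02 Y11.39
G01 X170.55 Y22.67
G01 X176.48 Y40.92
M5
G0 X115.29 Y47.70
M3 S800
G01 X279.45 Y59.49 F1509
M5
G0 X0.00 Y0.00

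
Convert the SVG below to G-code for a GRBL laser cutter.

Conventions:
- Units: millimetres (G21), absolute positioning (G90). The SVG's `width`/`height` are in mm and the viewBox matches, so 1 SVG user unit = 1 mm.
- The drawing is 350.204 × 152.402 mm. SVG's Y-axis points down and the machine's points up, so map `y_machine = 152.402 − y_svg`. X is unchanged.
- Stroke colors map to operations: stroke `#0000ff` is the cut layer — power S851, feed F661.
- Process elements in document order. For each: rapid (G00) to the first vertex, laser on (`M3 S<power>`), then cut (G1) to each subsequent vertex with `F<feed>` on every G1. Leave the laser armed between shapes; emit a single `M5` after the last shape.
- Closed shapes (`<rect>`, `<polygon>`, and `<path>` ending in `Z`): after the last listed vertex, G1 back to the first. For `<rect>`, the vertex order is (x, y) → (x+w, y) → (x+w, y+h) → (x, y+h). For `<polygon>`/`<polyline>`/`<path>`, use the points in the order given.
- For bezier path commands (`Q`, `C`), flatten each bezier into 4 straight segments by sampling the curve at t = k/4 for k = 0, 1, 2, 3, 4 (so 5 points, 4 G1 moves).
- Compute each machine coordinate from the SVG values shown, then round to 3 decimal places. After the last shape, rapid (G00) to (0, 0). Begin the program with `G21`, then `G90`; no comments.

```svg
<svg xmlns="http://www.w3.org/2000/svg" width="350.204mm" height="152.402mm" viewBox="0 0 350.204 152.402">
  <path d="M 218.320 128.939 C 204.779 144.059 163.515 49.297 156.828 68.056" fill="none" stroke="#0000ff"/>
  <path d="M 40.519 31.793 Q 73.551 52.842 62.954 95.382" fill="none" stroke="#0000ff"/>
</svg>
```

Since the viewBox matches the mm dimensions, user units are millimetres directly. The only transform is the Y-flip y_m = 152.402 − y_svg.

Shape 1 is a cubic bezier drawn with `<path>`. Its stroke #0000ff means cut at S851, F661. After flipping Y the toolpath is (218.320,23.463) → (203.940,29.235) → (185.004,55.269) → (167.353,80.621) → (156.828,84.346).

Shape 2 is a quadratic bezier drawn with `<path>`. Its stroke #0000ff means cut at S851, F661. After flipping Y the toolpath is (40.519,120.609) → (54.308,108.741) → (62.644,94.187) → (65.526,76.947) → (62.954,57.020).

G21
G90
G00 X218.320 Y23.463
M3 S851
G1 X203.940 Y29.235 F661
G1 X185.004 Y55.269 F661
G1 X167.353 Y80.621 F661
G1 X156.828 Y84.346 F661
G00 X40.519 Y120.609
M3 S851
G1 X54.308 Y108.741 F661
G1 X62.644 Y94.187 F661
G1 X65.526 Y76.947 F661
G1 X62.954 Y57.020 F661
M5
G00 X0.000 Y0.000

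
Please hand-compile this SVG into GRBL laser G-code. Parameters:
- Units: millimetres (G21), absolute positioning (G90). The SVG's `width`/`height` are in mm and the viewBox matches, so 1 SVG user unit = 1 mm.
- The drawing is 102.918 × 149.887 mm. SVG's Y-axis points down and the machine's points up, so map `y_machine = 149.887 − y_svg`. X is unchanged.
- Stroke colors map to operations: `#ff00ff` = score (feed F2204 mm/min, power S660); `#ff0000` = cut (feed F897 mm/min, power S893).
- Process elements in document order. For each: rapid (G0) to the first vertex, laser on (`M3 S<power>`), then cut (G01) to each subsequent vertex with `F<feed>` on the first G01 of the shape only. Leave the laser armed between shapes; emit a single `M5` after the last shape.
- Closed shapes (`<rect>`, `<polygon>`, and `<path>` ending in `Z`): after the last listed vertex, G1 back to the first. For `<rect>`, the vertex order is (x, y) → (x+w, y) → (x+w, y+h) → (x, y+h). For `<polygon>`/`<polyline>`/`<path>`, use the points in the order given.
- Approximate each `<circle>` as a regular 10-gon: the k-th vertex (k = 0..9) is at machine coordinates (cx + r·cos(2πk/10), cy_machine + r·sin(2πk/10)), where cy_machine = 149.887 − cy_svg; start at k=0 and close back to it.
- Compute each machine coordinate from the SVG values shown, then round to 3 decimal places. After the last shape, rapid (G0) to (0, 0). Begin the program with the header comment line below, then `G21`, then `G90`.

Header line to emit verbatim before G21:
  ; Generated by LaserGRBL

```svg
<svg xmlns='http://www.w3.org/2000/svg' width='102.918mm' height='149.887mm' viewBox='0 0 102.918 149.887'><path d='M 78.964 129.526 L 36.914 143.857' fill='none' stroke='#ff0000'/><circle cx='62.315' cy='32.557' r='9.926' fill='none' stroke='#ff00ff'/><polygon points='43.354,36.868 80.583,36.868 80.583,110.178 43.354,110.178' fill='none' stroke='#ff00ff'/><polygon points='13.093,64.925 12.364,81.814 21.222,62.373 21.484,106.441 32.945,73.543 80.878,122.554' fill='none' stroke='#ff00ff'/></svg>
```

Since the viewBox matches the mm dimensions, user units are millimetres directly. The only transform is the Y-flip y_m = 149.887 − y_svg.

Shape 1 is a line segment drawn with `<path>`. Its stroke #ff0000 means cut at S893, F897. After flipping Y the toolpath is (78.964,20.361) → (36.914,6.030).

Shape 2 is a circle drawn with `<circle>`. Its stroke #ff00ff means score at S660, F2204. After flipping Y the toolpath is (72.241,117.330) → (70.345,123.164) → (65.382,126.770) → (59.248,126.770) → (54.285,123.164) → (52.389,117.330) → (54.285,111.496) → (59.248,107.890) → (65.382,107.890) → (70.345,111.496) → (72.241,117.330), returning to the start.

Shape 3 is a rectangle drawn with `<polygon>`. Its stroke #ff00ff means score at S660, F2204. After flipping Y the toolpath is (43.354,113.019) → (80.583,113.019) → (80.583,39.709) → (43.354,39.709) → (43.354,113.019), returning to the start.

Shape 4 is a closed polygon drawn with `<polygon>`. Its stroke #ff00ff means score at S660, F2204. After flipping Y the toolpath is (13.093,84.962) → (12.364,68.073) → (21.222,87.514) → (21.484,43.446) → (32.945,76.344) → (80.878,27.333) → (13.093,84.962), returning to the start.

; Generated by LaserGRBL
G21
G90
G0 X78.964 Y20.361
M3 S893
G01 X36.914 Y6.030 F897
G0 X72.241 Y117.330
M3 S660
G01 X70.345 Y123.164 F2204
G01 X65.382 Y126.770
G01 X59.248 Y126.770
G01 X54.285 Y123.164
G01 X52.389 Y117.330
G01 X54.285 Y111.496
G01 X59.248 Y107.890
G01 X65.382 Y107.890
G01 X70.345 Y111.496
G01 X72.241 Y117.330
G0 X43.354 Y113.019
M3 S660
G01 X80.583 Y113.019 F2204
G01 X80.583 Y39.709
G01 X43.354 Y39.709
G01 X43.354 Y113.019
G0 X13.093 Y84.962
M3 S660
G01 X12.364 Y68.073 F2204
G01 X21.222 Y87.514
G01 X21.484 Y43.446
G01 X32.945 Y76.344
G01 X80.878 Y27.333
G01 X13.093 Y84.962
M5
G0 X0.000 Y0.000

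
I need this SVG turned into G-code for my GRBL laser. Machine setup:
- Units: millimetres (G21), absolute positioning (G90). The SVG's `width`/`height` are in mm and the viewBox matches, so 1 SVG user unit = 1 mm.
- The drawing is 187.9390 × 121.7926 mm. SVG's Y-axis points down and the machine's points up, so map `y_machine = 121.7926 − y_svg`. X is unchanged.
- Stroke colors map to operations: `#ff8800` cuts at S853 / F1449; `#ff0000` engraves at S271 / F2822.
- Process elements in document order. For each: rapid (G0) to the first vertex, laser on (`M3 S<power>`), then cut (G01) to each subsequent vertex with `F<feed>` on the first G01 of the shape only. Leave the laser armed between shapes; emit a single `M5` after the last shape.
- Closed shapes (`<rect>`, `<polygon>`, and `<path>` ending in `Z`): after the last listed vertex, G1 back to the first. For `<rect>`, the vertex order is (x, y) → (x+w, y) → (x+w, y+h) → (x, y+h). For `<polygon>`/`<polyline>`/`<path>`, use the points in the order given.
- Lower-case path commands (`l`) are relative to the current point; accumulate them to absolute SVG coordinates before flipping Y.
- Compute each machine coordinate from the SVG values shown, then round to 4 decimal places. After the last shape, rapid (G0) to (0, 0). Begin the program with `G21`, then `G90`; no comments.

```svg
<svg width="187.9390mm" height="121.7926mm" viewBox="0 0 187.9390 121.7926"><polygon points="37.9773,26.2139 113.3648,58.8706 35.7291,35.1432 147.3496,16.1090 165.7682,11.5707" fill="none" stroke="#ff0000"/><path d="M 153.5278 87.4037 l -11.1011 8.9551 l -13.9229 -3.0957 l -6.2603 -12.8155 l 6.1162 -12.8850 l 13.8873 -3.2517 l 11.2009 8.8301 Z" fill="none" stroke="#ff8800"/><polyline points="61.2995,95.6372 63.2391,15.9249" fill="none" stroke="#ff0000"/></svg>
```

G21
G90
G0 X37.9773 Y95.5787
M3 S271
G01 X113.3648 Y62.9220 F2822
G01 X35.7291 Y86.6494
G01 X147.3496 Y105.6836
G01 X165.7682 Y110.2219
G01 X37.9773 Y95.5787
G0 X153.5278 Y34.3889
M3 S853
G01 X142.4267 Y25.4338 F1449
G01 X128.5038 Y28.5295
G01 X122.2435 Y41.3450
G01 X128.3597 Y54.2300
G01 X142.2470 Y57.4817
G01 X153.4479 Y48.6516
G01 X153.5278 Y34.3889
G0 X61.2995 Y26.1554
M3 S271
G01 X63.2391 Y105.8677 F2822
M5
G0 X0.0000 Y0.0000

Since the viewBox matches the mm dimensions, user units are millimetres directly. The only transform is the Y-flip y_m = 121.7926 − y_svg.

Shape 1 is a closed polygon drawn with `<polygon>`. Its stroke #ff0000 means engrave at S271, F2822. After flipping Y the toolpath is (37.9773,95.5787) → (113.3648,62.9220) → (35.7291,86.6494) → (147.3496,105.6836) → (165.7682,110.2219) → (37.9773,95.5787), returning to the start.

Shape 2 is a regular polygon drawn with `<path>`. Its stroke #ff8800 means cut at S853, F1449. After flipping Y the toolpath is (153.5278,34.3889) → (142.4267,25.4338) → (128.5038,28.5295) → (122.2435,41.3450) → (128.3597,54.2300) → (142.2470,57.4817) → (153.4479,48.6516) → (153.5278,34.3889), returning to the start.

Shape 3 is a line segment drawn with `<polyline>`. Its stroke #ff0000 means engrave at S271, F2822. After flipping Y the toolpath is (61.2995,26.1554) → (63.2391,105.8677).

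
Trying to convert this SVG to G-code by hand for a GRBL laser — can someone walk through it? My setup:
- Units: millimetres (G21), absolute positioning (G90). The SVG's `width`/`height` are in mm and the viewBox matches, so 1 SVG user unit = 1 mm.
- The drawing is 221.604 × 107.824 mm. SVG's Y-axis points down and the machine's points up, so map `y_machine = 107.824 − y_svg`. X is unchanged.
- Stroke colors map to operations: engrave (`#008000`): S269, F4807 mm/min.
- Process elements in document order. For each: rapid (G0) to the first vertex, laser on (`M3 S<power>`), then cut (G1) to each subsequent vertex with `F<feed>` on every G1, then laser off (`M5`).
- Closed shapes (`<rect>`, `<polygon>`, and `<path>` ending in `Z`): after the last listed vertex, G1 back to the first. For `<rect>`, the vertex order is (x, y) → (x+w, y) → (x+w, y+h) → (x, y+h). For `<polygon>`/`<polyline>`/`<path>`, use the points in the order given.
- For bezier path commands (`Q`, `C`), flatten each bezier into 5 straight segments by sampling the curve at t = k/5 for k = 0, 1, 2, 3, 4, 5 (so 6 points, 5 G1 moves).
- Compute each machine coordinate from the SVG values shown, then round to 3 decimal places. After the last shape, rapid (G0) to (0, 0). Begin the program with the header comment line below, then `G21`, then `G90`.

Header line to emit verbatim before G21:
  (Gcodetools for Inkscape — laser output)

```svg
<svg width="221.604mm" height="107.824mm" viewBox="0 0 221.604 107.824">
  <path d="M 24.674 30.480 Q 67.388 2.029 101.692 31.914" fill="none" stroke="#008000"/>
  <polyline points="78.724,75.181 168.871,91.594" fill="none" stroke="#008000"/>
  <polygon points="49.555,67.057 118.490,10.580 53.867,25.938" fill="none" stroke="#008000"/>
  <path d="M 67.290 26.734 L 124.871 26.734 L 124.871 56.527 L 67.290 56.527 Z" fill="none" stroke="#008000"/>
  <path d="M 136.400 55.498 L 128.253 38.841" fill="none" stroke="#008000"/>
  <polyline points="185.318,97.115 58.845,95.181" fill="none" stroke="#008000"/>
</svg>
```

(Gcodetools for Inkscape — laser output)
G21
G90
G0 X24.674 Y77.344
M3 S269
G1 X41.423 Y86.391 F4807
G1 X57.500 Y90.771 F4807
G1 X72.903 Y90.484 F4807
G1 X87.634 Y85.531 F4807
G1 X101.692 Y75.910 F4807
M5
G0 X78.724 Y32.643
M3 S269
G1 X168.871 Y16.230 F4807
M5
G0 X49.555 Y40.767
M3 S269
G1 X118.490 Y97.244 F4807
G1 X53.867 Y81.886 F4807
G1 X49.555 Y40.767 F4807
M5
G0 X67.290 Y81.090
M3 S269
G1 X124.871 Y81.090 F4807
G1 X124.871 Y51.297 F4807
G1 X67.290 Y51.297 F4807
G1 X67.290 Y81.090 F4807
M5
G0 X136.400 Y52.326
M3 S269
G1 X128.253 Y68.983 F4807
M5
G0 X185.318 Y10.709
M3 S269
G1 X58.845 Y12.643 F4807
M5
G0 X0.000 Y0.000

Since the viewBox matches the mm dimensions, user units are millimetres directly. The only transform is the Y-flip y_m = 107.824 − y_svg.

Shape 1 is a quadratic bezier drawn with `<path>`. Its stroke #008000 means engrave at S269, F4807. After flipping Y the toolpath is (24.674,77.344) → (41.423,86.391) → (57.500,90.771) → (72.903,90.484) → (87.634,85.531) → (101.692,75.910).

Shape 2 is a line segment drawn with `<polyline>`. Its stroke #008000 means engrave at S269, F4807. After flipping Y the toolpath is (78.724,32.643) → (168.871,16.230).

Shape 3 is a closed polygon drawn with `<polygon>`. Its stroke #008000 means engrave at S269, F4807. After flipping Y the toolpath is (49.555,40.767) → (118.490,97.244) → (53.867,81.886) → (49.555,40.767), returning to the start.

Shape 4 is a rectangle drawn with `<path>`. Its stroke #008000 means engrave at S269, F4807. After flipping Y the toolpath is (67.290,81.090) → (124.871,81.090) → (124.871,51.297) → (67.290,51.297) → (67.290,81.090), returning to the start.

Shape 5 is a line segment drawn with `<path>`. Its stroke #008000 means engrave at S269, F4807. After flipping Y the toolpath is (136.400,52.326) → (128.253,68.983).

Shape 6 is a line segment drawn with `<polyline>`. Its stroke #008000 means engrave at S269, F4807. After flipping Y the toolpath is (185.318,10.709) → (58.845,12.643).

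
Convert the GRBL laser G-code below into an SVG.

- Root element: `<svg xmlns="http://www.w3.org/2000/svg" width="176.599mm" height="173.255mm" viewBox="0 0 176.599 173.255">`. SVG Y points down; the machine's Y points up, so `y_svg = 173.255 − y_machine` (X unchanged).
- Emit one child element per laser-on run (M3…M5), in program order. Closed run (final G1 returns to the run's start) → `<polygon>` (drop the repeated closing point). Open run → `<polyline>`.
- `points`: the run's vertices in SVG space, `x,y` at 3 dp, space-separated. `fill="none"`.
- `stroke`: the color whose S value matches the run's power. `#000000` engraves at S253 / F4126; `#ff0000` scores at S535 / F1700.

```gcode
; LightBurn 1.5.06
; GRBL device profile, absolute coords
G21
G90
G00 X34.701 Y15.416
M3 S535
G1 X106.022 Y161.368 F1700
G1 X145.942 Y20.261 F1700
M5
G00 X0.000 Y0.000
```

<svg xmlns="http://www.w3.org/2000/svg" width="176.599mm" height="173.255mm" viewBox="0 0 176.599 173.255">
  <polyline points="34.701,157.839 106.022,11.887 145.942,152.994" fill="none" stroke="#ff0000"/>
</svg>

y_svg = 173.255 − y_m. Every run uses S535, so all elements get stroke `#ff0000` (score).

[1] open run; points: 34.701,157.839 106.022,11.887 145.942,152.994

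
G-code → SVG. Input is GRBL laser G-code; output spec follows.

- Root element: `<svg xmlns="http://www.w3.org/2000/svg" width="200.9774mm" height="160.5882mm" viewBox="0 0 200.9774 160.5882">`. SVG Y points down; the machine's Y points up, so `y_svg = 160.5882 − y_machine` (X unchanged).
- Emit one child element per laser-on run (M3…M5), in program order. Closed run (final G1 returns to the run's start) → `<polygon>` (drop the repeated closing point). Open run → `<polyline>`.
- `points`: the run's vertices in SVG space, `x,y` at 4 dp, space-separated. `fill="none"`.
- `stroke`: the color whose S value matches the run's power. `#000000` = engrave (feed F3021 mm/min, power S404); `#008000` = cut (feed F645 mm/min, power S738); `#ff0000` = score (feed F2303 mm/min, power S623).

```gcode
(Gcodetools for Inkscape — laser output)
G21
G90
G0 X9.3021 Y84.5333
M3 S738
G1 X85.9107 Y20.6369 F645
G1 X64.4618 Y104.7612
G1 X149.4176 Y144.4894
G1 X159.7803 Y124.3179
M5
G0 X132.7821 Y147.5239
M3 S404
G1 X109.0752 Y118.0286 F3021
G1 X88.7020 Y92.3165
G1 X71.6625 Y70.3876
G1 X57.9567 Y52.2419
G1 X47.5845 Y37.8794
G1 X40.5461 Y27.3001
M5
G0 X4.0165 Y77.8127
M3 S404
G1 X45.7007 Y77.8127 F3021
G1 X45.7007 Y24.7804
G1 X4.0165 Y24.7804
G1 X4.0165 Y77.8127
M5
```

<svg xmlns="http://www.w3.org/2000/svg" width="200.9774mm" height="160.5882mm" viewBox="0 0 200.9774 160.5882">
  <polyline points="9.3021,76.0549 85.9107,139.9513 64.4618,55.8270 149.4176,16.0988 159.7803,36.2703" fill="none" stroke="#008000"/>
  <polyline points="132.7821,13.0643 109.0752,42.5596 88.7020,68.2717 71.6625,90.2006 57.9567,108.3463 47.5845,122.7088 40.5461,133.2881" fill="none" stroke="#000000"/>
  <polygon points="4.0165,82.7755 45.7007,82.7755 45.7007,135.8078 4.0165,135.8078" fill="none" stroke="#000000"/>
</svg>

y_svg = 160.5882 − y_m.

[1] S738→`#008000` (cut); open run; points: 9.3021,76.0549 85.9107,139.9513 64.4618,55.8270 149.4176,16.0988 159.7803,36.2703

[2] S404→`#000000` (engrave); open run; points: 132.7821,13.0643 109.0752,42.5596 88.7020,68.2717 71.6625,90.2006 57.9567,108.3463 47.5845,122.7088 40.5461,133.2881

[3] S404→`#000000` (engrave); closed run; points: 4.0165,82.7755 45.7007,82.7755 45.7007,135.8078 4.0165,135.8078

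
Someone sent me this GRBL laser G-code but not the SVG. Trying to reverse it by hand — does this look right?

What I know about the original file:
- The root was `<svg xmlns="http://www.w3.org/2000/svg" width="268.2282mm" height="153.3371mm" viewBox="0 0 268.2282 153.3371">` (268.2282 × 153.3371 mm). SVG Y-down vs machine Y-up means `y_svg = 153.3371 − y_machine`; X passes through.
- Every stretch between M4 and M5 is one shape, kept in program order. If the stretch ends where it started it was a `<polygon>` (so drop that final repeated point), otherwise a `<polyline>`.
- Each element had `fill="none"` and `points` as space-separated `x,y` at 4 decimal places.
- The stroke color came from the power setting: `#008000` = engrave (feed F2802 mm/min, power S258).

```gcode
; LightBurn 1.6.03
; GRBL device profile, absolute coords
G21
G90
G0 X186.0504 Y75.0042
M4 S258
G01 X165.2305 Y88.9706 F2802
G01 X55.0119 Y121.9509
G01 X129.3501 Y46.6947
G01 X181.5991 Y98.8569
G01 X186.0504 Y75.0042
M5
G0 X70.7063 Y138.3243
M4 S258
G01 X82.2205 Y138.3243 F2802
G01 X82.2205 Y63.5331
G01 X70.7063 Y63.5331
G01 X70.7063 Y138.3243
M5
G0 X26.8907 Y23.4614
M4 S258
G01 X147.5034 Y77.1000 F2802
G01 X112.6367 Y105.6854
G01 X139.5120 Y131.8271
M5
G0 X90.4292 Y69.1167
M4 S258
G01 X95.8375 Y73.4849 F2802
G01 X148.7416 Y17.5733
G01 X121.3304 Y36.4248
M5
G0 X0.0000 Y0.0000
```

Each laser-on run becomes one SVG element. Flip Y back into SVG space with y_svg = 153.3371 − y_machine. Every run uses S258, so all elements get stroke `#008000` (engrave).

Run 1: The run returns to its start, so emit a `<polygon>` with points (Y-flipped): 186.0504,78.3329 165.2305,64.3665 55.0119,31.3862 129.3501,106.6424 181.5991,54.4802.

Run 2: The run returns to its start, so emit a `<polygon>` with points (Y-flipped): 70.7063,15.0128 82.2205,15.0128 82.2205,89.8040 70.7063,89.8040.

Run 3: The run is open, so emit a `<polyline>` with points (Y-flipped): 26.8907,129.8757 147.5034,76.2371 112.6367,47.6517 139.5120,21.5100.

Run 4: The run is open, so emit a `<polyline>` with points (Y-flipped): 90.4292,84.2204 95.8375,79.8522 148.7416,135.7638 121.3304,116.9123.

<svg xmlns="http://www.w3.org/2000/svg" width="268.2282mm" height="153.3371mm" viewBox="0 0 268.2282 153.3371">
  <polygon points="186.0504,78.3329 165.2305,64.3665 55.0119,31.3862 129.3501,106.6424 181.5991,54.4802" fill="none" stroke="#008000"/>
  <polygon points="70.7063,15.0128 82.2205,15.0128 82.2205,89.8040 70.7063,89.8040" fill="none" stroke="#008000"/>
  <polyline points="26.8907,129.8757 147.5034,76.2371 112.6367,47.6517 139.5120,21.5100" fill="none" stroke="#008000"/>
  <polyline points="90.4292,84.2204 95.8375,79.8522 148.7416,135.7638 121.3304,116.9123" fill="none" stroke="#008000"/>
</svg>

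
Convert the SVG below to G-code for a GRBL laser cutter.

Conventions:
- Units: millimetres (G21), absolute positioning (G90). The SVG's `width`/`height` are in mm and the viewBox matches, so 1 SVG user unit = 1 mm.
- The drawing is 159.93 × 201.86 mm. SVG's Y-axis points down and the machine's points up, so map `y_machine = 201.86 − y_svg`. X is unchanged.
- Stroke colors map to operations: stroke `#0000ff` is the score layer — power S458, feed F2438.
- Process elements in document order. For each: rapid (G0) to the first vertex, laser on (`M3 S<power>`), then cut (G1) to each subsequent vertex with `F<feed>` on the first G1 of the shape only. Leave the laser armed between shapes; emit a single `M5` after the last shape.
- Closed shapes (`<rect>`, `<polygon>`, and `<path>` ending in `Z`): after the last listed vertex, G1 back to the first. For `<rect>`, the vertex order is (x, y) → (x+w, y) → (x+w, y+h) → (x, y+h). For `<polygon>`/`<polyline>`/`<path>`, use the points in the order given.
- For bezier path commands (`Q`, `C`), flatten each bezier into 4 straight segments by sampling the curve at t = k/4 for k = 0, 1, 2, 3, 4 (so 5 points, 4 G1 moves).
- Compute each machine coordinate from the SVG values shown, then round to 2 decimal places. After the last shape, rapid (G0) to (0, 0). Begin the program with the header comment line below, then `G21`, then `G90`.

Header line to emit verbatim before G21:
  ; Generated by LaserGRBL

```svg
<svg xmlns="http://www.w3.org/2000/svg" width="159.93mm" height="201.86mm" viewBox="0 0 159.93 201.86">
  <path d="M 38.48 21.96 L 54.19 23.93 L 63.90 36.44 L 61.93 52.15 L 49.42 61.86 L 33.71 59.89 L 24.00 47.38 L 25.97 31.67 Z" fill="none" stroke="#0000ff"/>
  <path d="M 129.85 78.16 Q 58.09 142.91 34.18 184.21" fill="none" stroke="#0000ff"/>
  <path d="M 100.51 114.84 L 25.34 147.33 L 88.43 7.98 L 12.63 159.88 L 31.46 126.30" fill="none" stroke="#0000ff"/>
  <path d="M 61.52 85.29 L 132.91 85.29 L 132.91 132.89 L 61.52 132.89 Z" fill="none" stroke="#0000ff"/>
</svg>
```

; Generated by LaserGRBL
G21
G90
G0 X38.48 Y179.90
M3 S458
G1 X54.19 Y177.93 F2438
G1 X63.90 Y165.42
G1 X61.93 Y149.71
G1 X49.42 Y140.00
G1 X33.71 Y141.97
G1 X24.00 Y154.48
G1 X25.97 Y170.19
G1 X38.48 Y179.90
G0 X129.85 Y123.70
M3 S458
G1 X96.96 Y92.79 F2438
G1 X70.05 Y64.81
G1 X49.13 Y39.77
G1 X34.18 Y17.65
G0 X100.51 Y87.02
M3 S458
G1 X25.34 Y54.53 F2438
G1 X88.43 Y193.88
G1 X12.63 Y41.98
G1 X31.46 Y75.56
G0 X61.52 Y116.57
M3 S458
G1 X132.91 Y116.57 F2438
G1 X132.91 Y68.97
G1 X61.52 Y68.97
G1 X61.52 Y116.57
M5
G0 X0.00 Y0.00

1 u = 1 mm; y_m = 201.86 − y.

[1] `<path>` regular polygon, #0000ff→score S458 F2438: (38.48,179.90) → (54.19,177.93) → (63.90,165.42) → (61.93,149.71) → (49.42,140.00) → (33.71,141.97) → (24.00,154.48) → (25.97,170.19) → (38.48,179.90) (closed)

[2] `<path>` quadratic bezier, #0000ff→score S458 F2438: (129.85,123.70) → (96.96,92.79) → (70.05,64.81) → (49.13,39.77) → (34.18,17.65)

[3] `<path>` open polyline, #0000ff→score S458 F2438: (100.51,87.02) → (25.34,54.53) → (88.43,193.88) → (12.63,41.98) → (31.46,75.56)

[4] `<path>` rectangle, #0000ff→score S458 F2438: (61.52,116.57) → (132.91,116.57) → (132.91,68.97) → (61.52,68.97) → (61.52,116.57) (closed)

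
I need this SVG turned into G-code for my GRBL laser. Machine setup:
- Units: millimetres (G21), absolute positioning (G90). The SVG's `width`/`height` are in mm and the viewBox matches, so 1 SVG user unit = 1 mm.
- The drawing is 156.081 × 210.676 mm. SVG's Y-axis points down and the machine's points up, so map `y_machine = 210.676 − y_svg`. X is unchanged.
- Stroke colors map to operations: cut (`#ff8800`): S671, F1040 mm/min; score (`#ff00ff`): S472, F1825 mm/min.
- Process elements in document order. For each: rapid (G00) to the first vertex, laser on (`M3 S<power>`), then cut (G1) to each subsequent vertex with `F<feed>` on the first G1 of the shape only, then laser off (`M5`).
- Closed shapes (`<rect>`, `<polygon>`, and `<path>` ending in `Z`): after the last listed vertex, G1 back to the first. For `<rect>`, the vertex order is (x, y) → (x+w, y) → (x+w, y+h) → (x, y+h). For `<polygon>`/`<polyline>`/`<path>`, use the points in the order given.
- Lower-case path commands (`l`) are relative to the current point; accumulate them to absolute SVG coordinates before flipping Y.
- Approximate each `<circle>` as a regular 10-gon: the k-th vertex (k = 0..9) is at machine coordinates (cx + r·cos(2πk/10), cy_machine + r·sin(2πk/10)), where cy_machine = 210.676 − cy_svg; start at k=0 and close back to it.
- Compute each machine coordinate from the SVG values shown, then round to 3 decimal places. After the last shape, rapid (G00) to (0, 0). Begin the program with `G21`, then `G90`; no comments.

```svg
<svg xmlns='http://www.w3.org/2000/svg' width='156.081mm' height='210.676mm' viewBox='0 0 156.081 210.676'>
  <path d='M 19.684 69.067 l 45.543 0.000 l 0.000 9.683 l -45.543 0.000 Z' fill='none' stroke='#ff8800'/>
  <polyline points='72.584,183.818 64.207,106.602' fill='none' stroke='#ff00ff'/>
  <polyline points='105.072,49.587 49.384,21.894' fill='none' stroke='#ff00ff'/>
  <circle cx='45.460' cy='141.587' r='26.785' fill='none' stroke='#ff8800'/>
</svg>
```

Since the viewBox matches the mm dimensions, user units are millimetres directly. The only transform is the Y-flip y_m = 210.676 − y_svg.

Shape 1 is a rectangle drawn with `<path>`. Its stroke #ff8800 means cut at S671, F1040. After flipping Y the toolpath is (19.684,141.609) → (65.227,141.609) → (65.227,131.926) → (19.684,131.926) → (19.684,141.609), returning to the start.

Shape 2 is a line segment drawn with `<polyline>`. Its stroke #ff00ff means score at S472, F1825. After flipping Y the toolpath is (72.584,26.858) → (64.207,104.074).

Shape 3 is a line segment drawn with `<polyline>`. Its stroke #ff00ff means score at S472, F1825. After flipping Y the toolpath is (105.072,161.089) → (49.384,188.782).

Shape 4 is a circle drawn with `<circle>`. Its stroke #ff8800 means cut at S671, F1040. After flipping Y the toolpath is (72.245,69.089) → (67.130,84.833) → (53.737,94.563) → (37.183,94.563) → (23.790,84.833) → (18.675,69.089) → (23.790,53.345) → (37.183,43.615) → (53.737,43.615) → (67.130,53.345) → (72.245,69.089), returning to the start.

G21
G90
G00 X19.684 Y141.609
M3 S671
G1 X65.227 Y141.609 F1040
G1 X65.227 Y131.926
G1 X19.684 Y131.926
G1 X19.684 Y141.609
M5
G00 X72.584 Y26.858
M3 S472
G1 X64.207 Y104.074 F1825
M5
G00 X105.072 Y161.089
M3 S472
G1 X49.384 Y188.782 F1825
M5
G00 X72.245 Y69.089
M3 S671
G1 X67.130 Y84.833 F1040
G1 X53.737 Y94.563
G1 X37.183 Y94.563
G1 X23.790 Y84.833
G1 X18.675 Y69.089
G1 X23.790 Y53.345
G1 X37.183 Y43.615
G1 X53.737 Y43.615
G1 X67.130 Y53.345
G1 X72.245 Y69.089
M5
G00 X0.000 Y0.000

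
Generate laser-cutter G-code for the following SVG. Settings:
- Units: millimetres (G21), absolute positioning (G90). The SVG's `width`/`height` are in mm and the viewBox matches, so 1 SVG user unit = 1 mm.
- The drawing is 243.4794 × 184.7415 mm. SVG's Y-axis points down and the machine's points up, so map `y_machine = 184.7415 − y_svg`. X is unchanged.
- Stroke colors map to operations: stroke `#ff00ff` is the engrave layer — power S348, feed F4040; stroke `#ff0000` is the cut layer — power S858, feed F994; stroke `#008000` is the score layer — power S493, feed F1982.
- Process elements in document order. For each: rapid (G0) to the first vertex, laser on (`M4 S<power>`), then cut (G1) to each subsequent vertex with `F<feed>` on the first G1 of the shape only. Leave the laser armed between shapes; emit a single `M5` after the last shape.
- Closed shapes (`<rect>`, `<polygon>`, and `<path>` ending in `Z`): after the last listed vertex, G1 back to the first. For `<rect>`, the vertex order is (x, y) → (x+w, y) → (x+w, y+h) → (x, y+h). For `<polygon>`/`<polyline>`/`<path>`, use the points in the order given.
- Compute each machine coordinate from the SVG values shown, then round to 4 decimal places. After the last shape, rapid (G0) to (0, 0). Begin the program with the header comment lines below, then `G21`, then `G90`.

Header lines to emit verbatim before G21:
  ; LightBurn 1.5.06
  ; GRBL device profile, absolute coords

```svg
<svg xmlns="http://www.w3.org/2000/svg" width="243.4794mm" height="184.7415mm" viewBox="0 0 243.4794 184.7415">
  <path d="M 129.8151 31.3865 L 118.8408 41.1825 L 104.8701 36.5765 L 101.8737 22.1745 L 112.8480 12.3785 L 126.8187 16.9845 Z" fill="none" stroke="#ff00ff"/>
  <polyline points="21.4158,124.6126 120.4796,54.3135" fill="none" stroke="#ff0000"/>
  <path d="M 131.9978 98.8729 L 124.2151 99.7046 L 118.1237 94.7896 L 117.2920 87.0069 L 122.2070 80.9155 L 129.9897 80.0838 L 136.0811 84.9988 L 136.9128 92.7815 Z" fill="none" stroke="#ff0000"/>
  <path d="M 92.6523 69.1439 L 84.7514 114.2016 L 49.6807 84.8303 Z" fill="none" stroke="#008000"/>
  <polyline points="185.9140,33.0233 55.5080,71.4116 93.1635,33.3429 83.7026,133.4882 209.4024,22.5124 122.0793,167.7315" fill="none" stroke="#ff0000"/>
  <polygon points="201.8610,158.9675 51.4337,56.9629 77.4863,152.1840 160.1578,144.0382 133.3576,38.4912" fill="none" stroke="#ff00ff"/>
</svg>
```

viewBox `0 0 243.4794 184.7415` with mm width/height → 1 unit = 1 mm. Flip: y_m = 184.7415 − y_svg.

**Shape 1** — `<path>` regular polygon, stroke `#ff00ff` → engrave (S348, F4040). Machine vertices: (129.8151,153.3550) → (118.8408,143.5590) → (104.8701,148.1650) → (101.8737,162.5670) → (112.8480,172.3630) → (126.8187,167.7570) → (129.8151,153.3550). Closed: final G1 returns to the first vertex.

**Shape 2** — `<polyline>` line segment, stroke `#ff0000` → cut (S858, F994). Machine vertices: (21.4158,60.1289) → (120.4796,130.4280). Open path.

**Shape 3** — `<path>` regular polygon, stroke `#ff0000` → cut (S858, F994). Machine vertices: (131.9978,85.8686) → (124.2151,85.0369) → (118.1237,89.9519) → (117.2920,97.7346) → (122.2070,103.8260) → (129.9897,104.6577) → (136.0811,99.7427) → (136.9128,91.9600) → (131.9978,85.8686). Closed: final G1 returns to the first vertex.

**Shape 4** — `<path>` regular polygon, stroke `#008000` → score (S493, F1982). Machine vertices: (92.6523,115.5976) → (84.7514,70.5399) → (49.6807,99.9112) → (92.6523,115.5976). Closed: final G1 returns to the first vertex.

**Shape 5** — `<polyline>` open polyline, stroke `#ff0000` → cut (S858, F994). Machine vertices: (185.9140,151.7182) → (55.5080,113.3299) → (93.1635,151.3986) → (83.7026,51.2533) → (209.4024,162.2291) → (122.0793,17.0100). Open path.

**Shape 6** — `<polygon>` closed polygon, stroke `#ff00ff` → engrave (S348, F4040). Machine vertices: (201.8610,25.7740) → (51.4337,127.7786) → (77.4863,32.5575) → (160.1578,40.7033) → (133.3576,146.2503) → (201.8610,25.7740). Closed: final G1 returns to the first vertex.

; LightBurn 1.5.06
; GRBL device profile, absolute coords
G21
G90
G0 X129.8151 Y153.3550
M4 S348
G1 X118.8408 Y143.5590 F4040
G1 X104.8701 Y148.1650
G1 X101.8737 Y162.5670
G1 X112.8480 Y172.3630
G1 X126.8187 Y167.7570
G1 X129.8151 Y153.3550
G0 X21.4158 Y60.1289
M4 S858
G1 X120.4796 Y130.4280 F994
G0 X131.9978 Y85.8686
M4 S858
G1 X124.2151 Y85.0369 F994
G1 X118.1237 Y89.9519
G1 X117.2920 Y97.7346
G1 X122.2070 Y103.8260
G1 X129.9897 Y104.6577
G1 X136.0811 Y99.7427
G1 X136.9128 Y91.9600
G1 X131.9978 Y85.8686
G0 X92.6523 Y115.5976
M4 S493
G1 X84.7514 Y70.5399 F1982
G1 X49.6807 Y99.9112
G1 X92.6523 Y115.5976
G0 X185.9140 Y151.7182
M4 S858
G1 X55.5080 Y113.3299 F994
G1 X93.1635 Y151.3986
G1 X83.7026 Y51.2533
G1 X209.4024 Y162.2291
G1 X122.0793 Y17.0100
G0 X201.8610 Y25.7740
M4 S348
G1 X51.4337 Y127.7786 F4040
G1 X77.4863 Y32.5575
G1 X160.1578 Y40.7033
G1 X133.3576 Y146.2503
G1 X201.8610 Y25.7740
M5
G0 X0.0000 Y0.0000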